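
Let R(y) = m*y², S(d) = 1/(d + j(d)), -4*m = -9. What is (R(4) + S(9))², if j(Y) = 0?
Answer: 105625/81 ≈ 1304.0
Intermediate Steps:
m = 9/4 (m = -¼*(-9) = 9/4 ≈ 2.2500)
S(d) = 1/d (S(d) = 1/(d + 0) = 1/d)
R(y) = 9*y²/4
(R(4) + S(9))² = ((9/4)*4² + 1/9)² = ((9/4)*16 + ⅑)² = (36 + ⅑)² = (325/9)² = 105625/81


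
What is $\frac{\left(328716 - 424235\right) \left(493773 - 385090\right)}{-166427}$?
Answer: $\frac{10381291477}{166427} \approx 62377.0$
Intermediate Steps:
$\frac{\left(328716 - 424235\right) \left(493773 - 385090\right)}{-166427} = \left(-95519\right) 108683 \left(- \frac{1}{166427}\right) = \left(-10381291477\right) \left(- \frac{1}{166427}\right) = \frac{10381291477}{166427}$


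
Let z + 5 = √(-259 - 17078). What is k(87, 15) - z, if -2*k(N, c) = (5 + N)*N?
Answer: -3997 - I*√17337 ≈ -3997.0 - 131.67*I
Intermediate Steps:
k(N, c) = -N*(5 + N)/2 (k(N, c) = -(5 + N)*N/2 = -N*(5 + N)/2)
z = -5 + I*√17337 (z = -5 + √(-259 - 17078) = -5 + √(-17337) = -5 + I*√17337 ≈ -5.0 + 131.67*I)
k(87, 15) - z = -½*87*(5 + 87) - (-5 + I*√17337) = -½*87*92 + (5 - I*√17337) = -4002 + (5 - I*√17337) = -3997 - I*√17337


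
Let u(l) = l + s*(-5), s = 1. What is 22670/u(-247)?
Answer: -11335/126 ≈ -89.960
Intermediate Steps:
u(l) = -5 + l (u(l) = l + 1*(-5) = l - 5 = -5 + l)
22670/u(-247) = 22670/(-5 - 247) = 22670/(-252) = 22670*(-1/252) = -11335/126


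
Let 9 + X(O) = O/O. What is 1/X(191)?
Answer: -⅛ ≈ -0.12500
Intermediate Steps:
X(O) = -8 (X(O) = -9 + O/O = -9 + 1 = -8)
1/X(191) = 1/(-8) = -⅛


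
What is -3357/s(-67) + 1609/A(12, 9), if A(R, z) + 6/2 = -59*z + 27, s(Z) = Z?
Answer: 1594196/33969 ≈ 46.931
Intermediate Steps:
A(R, z) = 24 - 59*z (A(R, z) = -3 + (-59*z + 27) = -3 + (27 - 59*z) = 24 - 59*z)
-3357/s(-67) + 1609/A(12, 9) = -3357/(-67) + 1609/(24 - 59*9) = -3357*(-1/67) + 1609/(24 - 531) = 3357/67 + 1609/(-507) = 3357/67 + 1609*(-1/507) = 3357/67 - 1609/507 = 1594196/33969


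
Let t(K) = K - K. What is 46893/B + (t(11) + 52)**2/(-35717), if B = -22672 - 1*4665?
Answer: -1748796529/976395629 ≈ -1.7911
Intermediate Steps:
t(K) = 0
B = -27337 (B = -22672 - 4665 = -27337)
46893/B + (t(11) + 52)**2/(-35717) = 46893/(-27337) + (0 + 52)**2/(-35717) = 46893*(-1/27337) + 52**2*(-1/35717) = -46893/27337 + 2704*(-1/35717) = -46893/27337 - 2704/35717 = -1748796529/976395629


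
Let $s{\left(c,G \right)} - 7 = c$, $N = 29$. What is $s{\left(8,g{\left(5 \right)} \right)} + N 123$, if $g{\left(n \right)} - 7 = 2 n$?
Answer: $3582$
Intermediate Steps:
$g{\left(n \right)} = 7 + 2 n$
$s{\left(c,G \right)} = 7 + c$
$s{\left(8,g{\left(5 \right)} \right)} + N 123 = \left(7 + 8\right) + 29 \cdot 123 = 15 + 3567 = 3582$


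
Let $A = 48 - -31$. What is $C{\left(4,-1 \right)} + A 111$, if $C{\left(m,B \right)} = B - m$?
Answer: $8764$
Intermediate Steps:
$A = 79$ ($A = 48 + 31 = 79$)
$C{\left(4,-1 \right)} + A 111 = \left(-1 - 4\right) + 79 \cdot 111 = \left(-1 - 4\right) + 8769 = -5 + 8769 = 8764$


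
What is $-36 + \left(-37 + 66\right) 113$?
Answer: $3241$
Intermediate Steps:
$-36 + \left(-37 + 66\right) 113 = -36 + 29 \cdot 113 = -36 + 3277 = 3241$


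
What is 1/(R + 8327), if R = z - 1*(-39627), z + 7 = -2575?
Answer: 1/45372 ≈ 2.2040e-5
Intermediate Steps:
z = -2582 (z = -7 - 2575 = -2582)
R = 37045 (R = -2582 - 1*(-39627) = -2582 + 39627 = 37045)
1/(R + 8327) = 1/(37045 + 8327) = 1/45372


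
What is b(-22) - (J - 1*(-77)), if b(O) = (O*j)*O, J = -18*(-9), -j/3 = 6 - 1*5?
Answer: -1691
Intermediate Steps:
j = -3 (j = -3*(6 - 1*5) = -3*(6 - 5) = -3*1 = -3)
J = 162
b(O) = -3*O**2 (b(O) = (O*(-3))*O = (-3*O)*O = -3*O**2)
b(-22) - (J - 1*(-77)) = -3*(-22)**2 - (162 - 1*(-77)) = -3*484 - (162 + 77) = -1452 - 1*239 = -1452 - 239 = -1691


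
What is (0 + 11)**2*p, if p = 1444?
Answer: 174724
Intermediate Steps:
(0 + 11)**2*p = (0 + 11)**2*1444 = 11**2*1444 = 121*1444 = 174724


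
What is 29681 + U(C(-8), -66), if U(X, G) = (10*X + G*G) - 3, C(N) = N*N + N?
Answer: 34594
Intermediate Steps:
C(N) = N + N**2 (C(N) = N**2 + N = N + N**2)
U(X, G) = -3 + G**2 + 10*X (U(X, G) = (10*X + G**2) - 3 = (G**2 + 10*X) - 3 = -3 + G**2 + 10*X)
29681 + U(C(-8), -66) = 29681 + (-3 + (-66)**2 + 10*(-8*(1 - 8))) = 29681 + (-3 + 4356 + 10*(-8*(-7))) = 29681 + (-3 + 4356 + 10*56) = 29681 + (-3 + 4356 + 560) = 29681 + 4913 = 34594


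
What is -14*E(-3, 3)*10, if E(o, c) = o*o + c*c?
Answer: -2520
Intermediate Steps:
E(o, c) = c² + o² (E(o, c) = o² + c² = c² + o²)
-14*E(-3, 3)*10 = -14*(3² + (-3)²)*10 = -14*(9 + 9)*10 = -14*18*10 = -252*10 = -2520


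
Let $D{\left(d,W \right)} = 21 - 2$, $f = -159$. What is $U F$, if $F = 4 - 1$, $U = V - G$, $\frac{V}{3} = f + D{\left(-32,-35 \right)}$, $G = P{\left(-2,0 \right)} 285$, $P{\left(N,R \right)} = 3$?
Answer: $-3825$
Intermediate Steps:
$G = 855$ ($G = 3 \cdot 285 = 855$)
$D{\left(d,W \right)} = 19$ ($D{\left(d,W \right)} = 21 - 2 = 19$)
$V = -420$ ($V = 3 \left(-159 + 19\right) = 3 \left(-140\right) = -420$)
$U = -1275$ ($U = -420 - 855 = -1275$)
$F = 3$
$U F = \left(-1275\right) 3 = -3825$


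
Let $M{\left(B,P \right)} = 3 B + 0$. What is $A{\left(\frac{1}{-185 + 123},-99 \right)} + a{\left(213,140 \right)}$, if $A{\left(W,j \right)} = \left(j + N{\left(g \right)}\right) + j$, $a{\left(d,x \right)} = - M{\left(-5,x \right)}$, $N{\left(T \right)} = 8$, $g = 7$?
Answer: $-175$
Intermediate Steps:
$M{\left(B,P \right)} = 3 B$
$a{\left(d,x \right)} = 15$ ($a{\left(d,x \right)} = - 3 \left(-5\right) = \left(-1\right) \left(-15\right) = 15$)
$A{\left(W,j \right)} = 8 + 2 j$ ($A{\left(W,j \right)} = \left(j + 8\right) + j = \left(8 + j\right) + j = 8 + 2 j$)
$A{\left(\frac{1}{-185 + 123},-99 \right)} + a{\left(213,140 \right)} = \left(8 + 2 \left(-99\right)\right) + 15 = \left(8 - 198\right) + 15 = -190 + 15 = -175$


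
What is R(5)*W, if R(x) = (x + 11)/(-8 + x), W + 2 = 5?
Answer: -16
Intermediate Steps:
W = 3 (W = -2 + 5 = 3)
R(x) = (11 + x)/(-8 + x)
R(5)*W = ((11 + 5)/(-8 + 5))*3 = (16/(-3))*3 = -⅓*16*3 = -16/3*3 = -16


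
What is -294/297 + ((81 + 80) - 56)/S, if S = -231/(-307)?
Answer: 1247/9 ≈ 138.56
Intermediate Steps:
S = 231/307 (S = -231*(-1/307) = 231/307 ≈ 0.75244)
-294/297 + ((81 + 80) - 56)/S = -294/297 + ((81 + 80) - 56)/(231/307) = -294*1/297 + (161 - 56)*(307/231) = -98/99 + 105*(307/231) = -98/99 + 1535/11 = 1247/9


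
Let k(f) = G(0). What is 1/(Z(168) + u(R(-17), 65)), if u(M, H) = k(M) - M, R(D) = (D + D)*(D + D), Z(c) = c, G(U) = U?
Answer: -1/988 ≈ -0.0010121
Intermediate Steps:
k(f) = 0
R(D) = 4*D² (R(D) = (2*D)*(2*D) = 4*D²)
u(M, H) = -M (u(M, H) = 0 - M = -M)
1/(Z(168) + u(R(-17), 65)) = 1/(168 - 4*(-17)²) = 1/(168 - 4*289) = 1/(168 - 1*1156) = 1/(168 - 1156) = 1/(-988) = -1/988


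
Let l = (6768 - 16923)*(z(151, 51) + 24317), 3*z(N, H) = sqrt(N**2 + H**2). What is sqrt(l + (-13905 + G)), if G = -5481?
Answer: sqrt(-246958521 - 3385*sqrt(25402)) ≈ 15732.0*I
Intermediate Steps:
z(N, H) = sqrt(H**2 + N**2)/3 (z(N, H) = sqrt(N**2 + H**2)/3 = sqrt(H**2 + N**2)/3)
l = -246939135 - 3385*sqrt(25402) (l = (6768 - 16923)*(sqrt(51**2 + 151**2)/3 + 24317) = -10155*(sqrt(2601 + 22801)/3 + 24317) = -10155*(sqrt(25402)/3 + 24317) = -10155*(24317 + sqrt(25402)/3) = -246939135 - 3385*sqrt(25402) ≈ -2.4748e+8)
sqrt(l + (-13905 + G)) = sqrt((-246939135 - 3385*sqrt(25402)) + (-13905 - 5481)) = sqrt((-246939135 - 3385*sqrt(25402)) - 19386) = sqrt(-246958521 - 3385*sqrt(25402))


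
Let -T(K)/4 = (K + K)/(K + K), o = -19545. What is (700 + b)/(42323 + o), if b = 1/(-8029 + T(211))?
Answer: 5623099/182975674 ≈ 0.030731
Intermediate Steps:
T(K) = -4 (T(K) = -4*(K + K)/(K + K) = -4*2*K/(2*K) = -4*2*K*1/(2*K) = -4*1 = -4)
b = -1/8033 (b = 1/(-8029 - 4) = 1/(-8033) = -1/8033 ≈ -0.00012449)
(700 + b)/(42323 + o) = (700 - 1/8033)/(42323 - 19545) = (5623099/8033)/22778 = (5623099/8033)*(1/22778) = 5623099/182975674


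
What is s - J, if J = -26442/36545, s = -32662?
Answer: -1193606348/36545 ≈ -32661.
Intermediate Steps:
J = -26442/36545 (J = -26442*1/36545 = -26442/36545 ≈ -0.72355)
s - J = -32662 - 1*(-26442/36545) = -32662 + 26442/36545 = -1193606348/36545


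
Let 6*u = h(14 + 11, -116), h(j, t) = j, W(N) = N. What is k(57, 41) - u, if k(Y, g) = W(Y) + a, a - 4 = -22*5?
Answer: -319/6 ≈ -53.167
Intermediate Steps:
a = -106 (a = 4 - 22*5 = 4 - 110 = -106)
k(Y, g) = -106 + Y (k(Y, g) = Y - 106 = -106 + Y)
u = 25/6 (u = (14 + 11)/6 = (⅙)*25 = 25/6 ≈ 4.1667)
k(57, 41) - u = (-106 + 57) - 1*25/6 = -49 - 25/6 = -319/6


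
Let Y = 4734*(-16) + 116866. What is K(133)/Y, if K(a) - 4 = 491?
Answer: 495/41122 ≈ 0.012037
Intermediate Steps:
Y = 41122 (Y = -75744 + 116866 = 41122)
K(a) = 495 (K(a) = 4 + 491 = 495)
K(133)/Y = 495/41122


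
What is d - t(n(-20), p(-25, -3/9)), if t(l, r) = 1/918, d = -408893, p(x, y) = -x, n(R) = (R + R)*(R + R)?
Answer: -375363775/918 ≈ -4.0889e+5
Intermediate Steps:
n(R) = 4*R² (n(R) = (2*R)*(2*R) = 4*R²)
t(l, r) = 1/918
d - t(n(-20), p(-25, -3/9)) = -408893 - 1*1/918 = -408893 - 1/918 = -375363775/918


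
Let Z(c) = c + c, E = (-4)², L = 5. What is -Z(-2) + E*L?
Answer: 84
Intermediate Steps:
E = 16
Z(c) = 2*c
-Z(-2) + E*L = -2*(-2) + 16*5 = -1*(-4) + 80 = 4 + 80 = 84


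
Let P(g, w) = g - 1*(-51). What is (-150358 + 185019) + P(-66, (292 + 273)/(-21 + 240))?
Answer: 34646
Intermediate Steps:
P(g, w) = 51 + g (P(g, w) = g + 51 = 51 + g)
(-150358 + 185019) + P(-66, (292 + 273)/(-21 + 240)) = (-150358 + 185019) + (51 - 66) = 34661 - 15 = 34646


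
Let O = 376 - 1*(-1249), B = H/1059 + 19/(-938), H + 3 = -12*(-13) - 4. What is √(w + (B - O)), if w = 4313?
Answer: 29*√3153917470494/993342 ≈ 51.847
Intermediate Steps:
H = 149 (H = -3 + (-12*(-13) - 4) = -3 + (156 - 4) = -3 + 152 = 149)
B = 119641/993342 (B = 149/1059 + 19/(-938) = 149*(1/1059) + 19*(-1/938) = 149/1059 - 19/938 = 119641/993342 ≈ 0.12044)
O = 1625 (O = 376 + 1249 = 1625)
√(w + (B - O)) = √(4313 + (119641/993342 - 1*1625)) = √(4313 + (119641/993342 - 1625)) = √(4313 - 1614061109/993342) = √(2670222937/993342) = 29*√3153917470494/993342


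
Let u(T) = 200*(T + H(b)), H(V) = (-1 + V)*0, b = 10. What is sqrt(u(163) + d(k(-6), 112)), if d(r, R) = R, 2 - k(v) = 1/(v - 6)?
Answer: 2*sqrt(8178) ≈ 180.86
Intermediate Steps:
k(v) = 2 - 1/(-6 + v) (k(v) = 2 - 1/(v - 6) = 2 - 1/(-6 + v))
H(V) = 0
u(T) = 200*T (u(T) = 200*(T + 0) = 200*T)
sqrt(u(163) + d(k(-6), 112)) = sqrt(200*163 + 112) = sqrt(32600 + 112) = sqrt(32712) = 2*sqrt(8178)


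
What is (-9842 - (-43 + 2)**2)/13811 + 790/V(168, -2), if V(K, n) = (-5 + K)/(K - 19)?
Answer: 1623814561/2251193 ≈ 721.31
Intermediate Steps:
V(K, n) = (-5 + K)/(-19 + K)
(-9842 - (-43 + 2)**2)/13811 + 790/V(168, -2) = (-9842 - (-43 + 2)**2)/13811 + 790/(((-5 + 168)/(-19 + 168))) = (-9842 - 1*(-41)**2)*(1/13811) + 790/((163/149)) = (-9842 - 1*1681)*(1/13811) + 790/(((1/149)*163)) = (-9842 - 1681)*(1/13811) + 790/(163/149) = -11523*1/13811 + 790*(149/163) = -11523/13811 + 117710/163 = 1623814561/2251193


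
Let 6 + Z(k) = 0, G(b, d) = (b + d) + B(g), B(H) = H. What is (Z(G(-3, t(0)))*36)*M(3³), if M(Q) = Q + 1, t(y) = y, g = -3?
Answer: -6048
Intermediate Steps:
G(b, d) = -3 + b + d (G(b, d) = (b + d) - 3 = -3 + b + d)
Z(k) = -6 (Z(k) = -6 + 0 = -6)
M(Q) = 1 + Q
(Z(G(-3, t(0)))*36)*M(3³) = (-6*36)*(1 + 3³) = -216*(1 + 27) = -216*28 = -6048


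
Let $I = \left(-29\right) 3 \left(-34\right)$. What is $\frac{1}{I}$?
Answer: $\frac{1}{2958} \approx 0.00033807$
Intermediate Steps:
$I = 2958$ ($I = \left(-87\right) \left(-34\right) = 2958$)
$\frac{1}{I} = \frac{1}{2958}$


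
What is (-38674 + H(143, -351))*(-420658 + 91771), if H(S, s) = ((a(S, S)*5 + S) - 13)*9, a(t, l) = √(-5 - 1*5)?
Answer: 12334578048 - 14799915*I*√10 ≈ 1.2335e+10 - 4.6801e+7*I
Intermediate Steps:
a(t, l) = I*√10 (a(t, l) = √(-5 - 5) = √(-10) = I*√10)
H(S, s) = -117 + 9*S + 45*I*√10 (H(S, s) = (((I*√10)*5 + S) - 13)*9 = ((5*I*√10 + S) - 13)*9 = ((S + 5*I*√10) - 13)*9 = (-13 + S + 5*I*√10)*9 = -117 + 9*S + 45*I*√10)
(-38674 + H(143, -351))*(-420658 + 91771) = (-38674 + (-117 + 9*143 + 45*I*√10))*(-420658 + 91771) = (-38674 + (-117 + 1287 + 45*I*√10))*(-328887) = (-38674 + (1170 + 45*I*√10))*(-328887) = (-37504 + 45*I*√10)*(-328887) = 12334578048 - 14799915*I*√10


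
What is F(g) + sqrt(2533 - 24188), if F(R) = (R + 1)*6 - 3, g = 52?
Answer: 315 + I*sqrt(21655) ≈ 315.0 + 147.16*I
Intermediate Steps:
F(R) = 3 + 6*R (F(R) = (1 + R)*6 - 3 = (6 + 6*R) - 3 = 3 + 6*R)
F(g) + sqrt(2533 - 24188) = (3 + 6*52) + sqrt(2533 - 24188) = (3 + 312) + sqrt(-21655) = 315 + I*sqrt(21655)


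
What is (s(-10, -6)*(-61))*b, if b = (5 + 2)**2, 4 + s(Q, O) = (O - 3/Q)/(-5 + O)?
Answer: 1144787/110 ≈ 10407.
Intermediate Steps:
s(Q, O) = -4 + (O - 3/Q)/(-5 + O)
b = 49 (b = 7**2 = 49)
(s(-10, -6)*(-61))*b = (((-3 + 20*(-10) - 3*(-6)*(-10))/((-10)*(-5 - 6)))*(-61))*49 = (-1/10*(-3 - 200 - 180)/(-11)*(-61))*49 = (-1/10*(-1/11)*(-383)*(-61))*49 = -383/110*(-61)*49 = (23363/110)*49 = 1144787/110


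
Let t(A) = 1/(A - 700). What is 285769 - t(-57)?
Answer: 216327134/757 ≈ 2.8577e+5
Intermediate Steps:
t(A) = 1/(-700 + A)
285769 - t(-57) = 285769 - 1/(-700 - 57) = 285769 - 1/(-757) = 285769 - 1*(-1/757) = 285769 + 1/757 = 216327134/757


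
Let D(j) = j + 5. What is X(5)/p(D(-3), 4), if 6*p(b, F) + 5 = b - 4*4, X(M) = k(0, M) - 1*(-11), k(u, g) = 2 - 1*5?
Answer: -48/19 ≈ -2.5263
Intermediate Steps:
k(u, g) = -3 (k(u, g) = 2 - 5 = -3)
D(j) = 5 + j
X(M) = 8 (X(M) = -3 - 1*(-11) = -3 + 11 = 8)
p(b, F) = -7/2 + b/6 (p(b, F) = -⅚ + (b - 4*4)/6 = -⅚ + (b - 16)/6 = -⅚ + (-16 + b)/6 = -⅚ + (-8/3 + b/6) = -7/2 + b/6)
X(5)/p(D(-3), 4) = 8/(-7/2 + (5 - 3)/6) = 8/(-7/2 + (⅙)*2) = 8/(-7/2 + ⅓) = 8/(-19/6) = 8*(-6/19) = -48/19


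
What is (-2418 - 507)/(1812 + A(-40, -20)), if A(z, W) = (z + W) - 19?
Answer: -2925/1733 ≈ -1.6878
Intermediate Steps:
A(z, W) = -19 + W + z (A(z, W) = (W + z) - 19 = -19 + W + z)
(-2418 - 507)/(1812 + A(-40, -20)) = (-2418 - 507)/(1812 + (-19 - 20 - 40)) = -2925/(1812 - 79) = -2925/1733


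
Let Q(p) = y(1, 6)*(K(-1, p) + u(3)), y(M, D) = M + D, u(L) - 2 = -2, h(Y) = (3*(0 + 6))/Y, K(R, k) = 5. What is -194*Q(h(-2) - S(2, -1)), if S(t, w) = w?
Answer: -6790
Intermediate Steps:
h(Y) = 18/Y (h(Y) = (3*6)/Y = 18/Y)
u(L) = 0 (u(L) = 2 - 2 = 0)
y(M, D) = D + M
Q(p) = 35 (Q(p) = (6 + 1)*(5 + 0) = 7*5 = 35)
-194*Q(h(-2) - S(2, -1)) = -194*35 = -6790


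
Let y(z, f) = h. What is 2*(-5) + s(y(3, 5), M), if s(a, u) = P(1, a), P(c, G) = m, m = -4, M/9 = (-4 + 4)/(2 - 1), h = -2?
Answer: -14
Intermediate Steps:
M = 0 (M = 9*((-4 + 4)/(2 - 1)) = 9*(0/1) = 9*(0*1) = 9*0 = 0)
y(z, f) = -2
P(c, G) = -4
s(a, u) = -4
2*(-5) + s(y(3, 5), M) = 2*(-5) - 4 = -10 - 4 = -14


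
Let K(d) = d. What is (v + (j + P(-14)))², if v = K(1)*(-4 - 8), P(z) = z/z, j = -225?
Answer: 55696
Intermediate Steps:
P(z) = 1
v = -12 (v = 1*(-4 - 8) = 1*(-12) = -12)
(v + (j + P(-14)))² = (-12 + (-225 + 1))² = (-12 - 224)² = (-236)² = 55696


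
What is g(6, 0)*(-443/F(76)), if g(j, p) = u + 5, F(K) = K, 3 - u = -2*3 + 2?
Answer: -1329/19 ≈ -69.947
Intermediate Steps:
u = 7 (u = 3 - (-2*3 + 2) = 3 - (-6 + 2) = 3 - 1*(-4) = 3 + 4 = 7)
g(j, p) = 12 (g(j, p) = 7 + 5 = 12)
g(6, 0)*(-443/F(76)) = 12*(-443/76) = -1329/19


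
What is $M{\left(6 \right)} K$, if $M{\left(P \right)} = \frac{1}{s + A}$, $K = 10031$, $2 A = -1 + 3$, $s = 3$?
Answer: $\frac{10031}{4} \approx 2507.8$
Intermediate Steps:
$A = 1$ ($A = \frac{-1 + 3}{2} = \frac{1}{2} \cdot 2 = 1$)
$M{\left(P \right)} = \frac{1}{4}$ ($M{\left(P \right)} = \frac{1}{3 + 1} = \frac{1}{4}$)
$M{\left(6 \right)} K = \frac{1}{4} \cdot 10031 = \frac{10031}{4}$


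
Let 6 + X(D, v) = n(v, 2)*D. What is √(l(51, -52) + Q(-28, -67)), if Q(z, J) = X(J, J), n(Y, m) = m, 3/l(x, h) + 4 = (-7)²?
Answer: I*√31485/15 ≈ 11.829*I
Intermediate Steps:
l(x, h) = 1/15 (l(x, h) = 3/(-4 + (-7)²) = 3/(-4 + 49) = 3/45 = 3*(1/45) = 1/15)
X(D, v) = -6 + 2*D
Q(z, J) = -6 + 2*J
√(l(51, -52) + Q(-28, -67)) = √(1/15 + (-6 + 2*(-67))) = √(1/15 + (-6 - 134)) = √(1/15 - 140) = √(-2099/15) = I*√31485/15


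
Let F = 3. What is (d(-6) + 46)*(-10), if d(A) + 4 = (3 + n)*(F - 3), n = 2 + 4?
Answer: -420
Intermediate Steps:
n = 6
d(A) = -4 (d(A) = -4 + (3 + 6)*(3 - 3) = -4 + 9*0 = -4 + 0 = -4)
(d(-6) + 46)*(-10) = (-4 + 46)*(-10) = 42*(-10) = -420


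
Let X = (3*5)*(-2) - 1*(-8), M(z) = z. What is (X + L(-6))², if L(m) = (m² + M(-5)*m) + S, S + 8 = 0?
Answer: 1296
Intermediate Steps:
S = -8 (S = -8 + 0 = -8)
L(m) = -8 + m² - 5*m (L(m) = (m² - 5*m) - 8 = -8 + m² - 5*m)
X = -22 (X = 15*(-2) + 8 = -30 + 8 = -22)
(X + L(-6))² = (-22 + (-8 + (-6)² - 5*(-6)))² = (-22 + (-8 + 36 + 30))² = (-22 + 58)² = 36² = 1296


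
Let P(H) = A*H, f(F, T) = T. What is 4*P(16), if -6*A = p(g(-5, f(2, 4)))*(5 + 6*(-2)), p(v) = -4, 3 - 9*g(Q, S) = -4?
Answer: -896/3 ≈ -298.67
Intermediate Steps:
g(Q, S) = 7/9 (g(Q, S) = ⅓ - ⅑*(-4) = ⅓ + 4/9 = 7/9)
A = -14/3 (A = -(-2)*(5 + 6*(-2))/3 = -(-2)*(5 - 12)/3 = -(-2)*(-7)/3 = -⅙*28 = -14/3 ≈ -4.6667)
P(H) = -14*H/3
4*P(16) = 4*(-14/3*16) = 4*(-224/3) = -896/3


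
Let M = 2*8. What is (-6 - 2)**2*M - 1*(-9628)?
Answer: 10652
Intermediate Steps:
M = 16
(-6 - 2)**2*M - 1*(-9628) = (-6 - 2)**2*16 - 1*(-9628) = (-8)**2*16 + 9628 = 64*16 + 9628 = 1024 + 9628 = 10652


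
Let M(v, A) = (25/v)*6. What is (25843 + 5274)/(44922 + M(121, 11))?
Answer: 3765157/5435712 ≈ 0.69267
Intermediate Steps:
M(v, A) = 150/v
(25843 + 5274)/(44922 + M(121, 11)) = (25843 + 5274)/(44922 + 150/121) = 31117/(44922 + 150*(1/121)) = 31117/(44922 + 150/121) = 31117/(5435712/121) = 31117*(121/5435712) = 3765157/5435712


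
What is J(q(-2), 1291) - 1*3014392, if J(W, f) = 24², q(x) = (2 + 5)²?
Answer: -3013816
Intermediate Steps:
q(x) = 49 (q(x) = 7² = 49)
J(W, f) = 576
J(q(-2), 1291) - 1*3014392 = 576 - 1*3014392 = 576 - 3014392 = -3013816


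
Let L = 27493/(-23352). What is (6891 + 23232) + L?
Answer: 703404803/23352 ≈ 30122.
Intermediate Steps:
L = -27493/23352 (L = 27493*(-1/23352) = -27493/23352 ≈ -1.1773)
(6891 + 23232) + L = (6891 + 23232) - 27493/23352 = 30123 - 27493/23352 = 703404803/23352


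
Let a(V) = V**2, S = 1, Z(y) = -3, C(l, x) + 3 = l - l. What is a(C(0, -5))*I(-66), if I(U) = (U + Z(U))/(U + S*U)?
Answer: 207/44 ≈ 4.7045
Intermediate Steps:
C(l, x) = -3 (C(l, x) = -3 + (l - l) = -3 + 0 = -3)
I(U) = (-3 + U)/(2*U) (I(U) = (U - 3)/(U + 1*U) = (-3 + U)/(U + U) = (-3 + U)/((2*U)) = (-3 + U)*(1/(2*U)) = (-3 + U)/(2*U))
a(C(0, -5))*I(-66) = (-3)**2*((1/2)*(-3 - 66)/(-66)) = 9*((1/2)*(-1/66)*(-69)) = 9*(23/44) = 207/44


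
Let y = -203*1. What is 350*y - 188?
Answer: -71238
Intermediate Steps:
y = -203
350*y - 188 = 350*(-203) - 188 = -71050 - 188 = -71238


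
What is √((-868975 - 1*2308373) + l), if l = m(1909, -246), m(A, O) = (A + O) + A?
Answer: 4*I*√198361 ≈ 1781.5*I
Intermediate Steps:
m(A, O) = O + 2*A
l = 3572 (l = -246 + 2*1909 = -246 + 3818 = 3572)
√((-868975 - 1*2308373) + l) = √((-868975 - 1*2308373) + 3572) = √((-868975 - 2308373) + 3572) = √(-3177348 + 3572) = √(-3173776) = 4*I*√198361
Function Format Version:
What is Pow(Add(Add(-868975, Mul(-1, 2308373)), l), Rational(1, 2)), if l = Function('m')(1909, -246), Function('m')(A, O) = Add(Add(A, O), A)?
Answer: Mul(4, I, Pow(198361, Rational(1, 2))) ≈ Mul(1781.5, I)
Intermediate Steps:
Function('m')(A, O) = Add(O, Mul(2, A))
l = 3572 (l = Add(-246, Mul(2, 1909)) = Add(-246, 3818) = 3572)
Pow(Add(Add(-868975, Mul(-1, 2308373)), l), Rational(1, 2)) = Pow(Add(Add(-868975, Mul(-1, 2308373)), 3572), Rational(1, 2)) = Pow(Add(Add(-868975, -2308373), 3572), Rational(1, 2)) = Pow(Add(-3177348, 3572), Rational(1, 2)) = Pow(-3173776, Rational(1, 2)) = Mul(4, I, Pow(198361, Rational(1, 2)))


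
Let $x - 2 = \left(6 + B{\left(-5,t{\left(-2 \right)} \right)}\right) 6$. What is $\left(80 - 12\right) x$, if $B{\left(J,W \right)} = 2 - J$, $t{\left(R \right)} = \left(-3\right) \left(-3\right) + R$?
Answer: $5440$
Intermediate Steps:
$t{\left(R \right)} = 9 + R$
$x = 80$ ($x = 2 + \left(6 + \left(2 - -5\right)\right) 6 = 2 + \left(6 + \left(2 + 5\right)\right) 6 = 2 + \left(6 + 7\right) 6 = 2 + 13 \cdot 6 = 2 + 78 = 80$)
$\left(80 - 12\right) x = \left(80 - 12\right) 80 = 68 \cdot 80 = 5440$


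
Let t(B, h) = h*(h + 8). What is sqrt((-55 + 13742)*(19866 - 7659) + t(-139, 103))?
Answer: sqrt(167088642) ≈ 12926.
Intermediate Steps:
t(B, h) = h*(8 + h)
sqrt((-55 + 13742)*(19866 - 7659) + t(-139, 103)) = sqrt((-55 + 13742)*(19866 - 7659) + 103*(8 + 103)) = sqrt(13687*12207 + 103*111) = sqrt(167077209 + 11433) = sqrt(167088642)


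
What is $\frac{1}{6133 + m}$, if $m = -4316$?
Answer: $\frac{1}{1817} \approx 0.00055036$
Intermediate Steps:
$\frac{1}{6133 + m} = \frac{1}{6133 - 4316} = \frac{1}{1817}$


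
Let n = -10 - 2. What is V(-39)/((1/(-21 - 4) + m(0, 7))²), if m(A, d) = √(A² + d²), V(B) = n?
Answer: -625/2523 ≈ -0.24772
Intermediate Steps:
n = -12
V(B) = -12
V(-39)/((1/(-21 - 4) + m(0, 7))²) = -12/(1/(-21 - 4) + √(0² + 7²))² = -12/(1/(-25) + √(0 + 49))² = -12/(-1/25 + √49)² = -12/(-1/25 + 7)² = -12/((174/25)²) = -12/30276/625 = -12*625/30276 = -625/2523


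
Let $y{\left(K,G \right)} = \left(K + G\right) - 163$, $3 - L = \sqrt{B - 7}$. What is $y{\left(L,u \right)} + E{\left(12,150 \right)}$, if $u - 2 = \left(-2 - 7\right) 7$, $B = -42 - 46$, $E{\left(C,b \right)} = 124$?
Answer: $-97 - i \sqrt{95} \approx -97.0 - 9.7468 i$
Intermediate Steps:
$B = -88$
$u = -61$ ($u = 2 + \left(-2 - 7\right) 7 = 2 - 63 = -61$)
$L = 3 - i \sqrt{95}$ ($L = 3 - \sqrt{-88 - 7} = 3 - \sqrt{-95} = 3 - i \sqrt{95} \approx 3.0 - 9.7468 i$)
$y{\left(K,G \right)} = -163 + G + K$ ($y{\left(K,G \right)} = \left(G + K\right) - 163 = -163 + G + K$)
$y{\left(L,u \right)} + E{\left(12,150 \right)} = \left(-163 - 61 + \left(3 - i \sqrt{95}\right)\right) + 124 = \left(-221 - i \sqrt{95}\right) + 124 = -97 - i \sqrt{95}$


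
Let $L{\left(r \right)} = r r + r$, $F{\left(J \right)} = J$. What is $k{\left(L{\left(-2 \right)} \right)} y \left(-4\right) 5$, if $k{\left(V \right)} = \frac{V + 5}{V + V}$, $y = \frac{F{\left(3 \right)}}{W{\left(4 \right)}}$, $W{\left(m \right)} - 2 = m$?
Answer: $- \frac{35}{2} \approx -17.5$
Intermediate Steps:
$W{\left(m \right)} = 2 + m$
$L{\left(r \right)} = r + r^{2}$ ($L{\left(r \right)} = r^{2} + r = r + r^{2}$)
$y = \frac{1}{2}$ ($y = \frac{3}{2 + 4} = \frac{3}{6} = 3 \cdot \frac{1}{6} = \frac{1}{2} \approx 0.5$)
$k{\left(V \right)} = \frac{5 + V}{2 V}$
$k{\left(L{\left(-2 \right)} \right)} y \left(-4\right) 5 = \frac{5 - 2 \left(1 - 2\right)}{2 \left(- 2 \left(1 - 2\right)\right)} \frac{1}{2} \left(-4\right) 5 = \frac{5 - -2}{2 \left(\left(-2\right) \left(-1\right)\right)} \left(\left(-2\right) 5\right) = \frac{5 + 2}{2 \cdot 2} \left(-10\right) = \frac{1}{2} \cdot \frac{1}{2} \cdot 7 \left(-10\right) = \frac{7}{4} \left(-10\right) = - \frac{35}{2}$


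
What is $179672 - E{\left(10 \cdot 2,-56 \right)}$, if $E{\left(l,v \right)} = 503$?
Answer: $179169$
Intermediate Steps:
$179672 - E{\left(10 \cdot 2,-56 \right)} = 179672 - 503 = 179169$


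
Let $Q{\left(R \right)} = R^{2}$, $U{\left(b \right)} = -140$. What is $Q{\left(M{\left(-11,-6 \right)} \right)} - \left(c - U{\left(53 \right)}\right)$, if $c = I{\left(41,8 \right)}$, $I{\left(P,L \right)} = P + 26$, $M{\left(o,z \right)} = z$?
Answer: $-171$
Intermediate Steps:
$I{\left(P,L \right)} = 26 + P$
$c = 67$ ($c = 26 + 41 = 67$)
$Q{\left(M{\left(-11,-6 \right)} \right)} - \left(c - U{\left(53 \right)}\right) = \left(-6\right)^{2} - \left(67 - -140\right) = 36 - \left(67 + 140\right) = 36 - 207 = -171$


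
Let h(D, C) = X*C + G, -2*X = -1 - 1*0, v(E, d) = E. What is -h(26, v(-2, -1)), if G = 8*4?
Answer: -31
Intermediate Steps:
G = 32
X = ½ (X = -(-1 - 1*0)/2 = -(-1 + 0)/2 = -½*(-1) = ½ ≈ 0.50000)
h(D, C) = 32 + C/2 (h(D, C) = C/2 + 32 = 32 + C/2)
-h(26, v(-2, -1)) = -(32 + (½)*(-2)) = -(32 - 1) = -1*31 = -31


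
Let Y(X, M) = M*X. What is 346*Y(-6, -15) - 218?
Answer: 30922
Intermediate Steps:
346*Y(-6, -15) - 218 = 346*(-15*(-6)) - 218 = 346*90 - 218 = 31140 - 218 = 30922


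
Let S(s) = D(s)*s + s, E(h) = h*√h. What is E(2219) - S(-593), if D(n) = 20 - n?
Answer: 364102 + 2219*√2219 ≈ 4.6863e+5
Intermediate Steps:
E(h) = h^(3/2)
S(s) = s + s*(20 - s) (S(s) = (20 - s)*s + s = s*(20 - s) + s = s + s*(20 - s))
E(2219) - S(-593) = 2219^(3/2) - (-593)*(21 - 1*(-593)) = 2219*√2219 - (-593)*(21 + 593) = 2219*√2219 - (-593)*614 = 2219*√2219 - 1*(-364102) = 2219*√2219 + 364102 = 364102 + 2219*√2219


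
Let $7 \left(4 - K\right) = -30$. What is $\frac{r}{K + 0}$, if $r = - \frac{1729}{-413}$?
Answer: $\frac{1729}{3422} \approx 0.50526$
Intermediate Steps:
$r = \frac{247}{59}$ ($r = \left(-1729\right) \left(- \frac{1}{413}\right) = \frac{247}{59} \approx 4.1864$)
$K = \frac{58}{7}$ ($K = 4 - - \frac{30}{7} = 4 + \frac{30}{7} = \frac{58}{7} \approx 8.2857$)
$\frac{r}{K + 0} = \frac{1}{\frac{58}{7} + 0} \cdot \frac{247}{59} = \frac{1}{\frac{58}{7}} \cdot \frac{247}{59} = \frac{7}{58} \cdot \frac{247}{59} = \frac{1729}{3422}$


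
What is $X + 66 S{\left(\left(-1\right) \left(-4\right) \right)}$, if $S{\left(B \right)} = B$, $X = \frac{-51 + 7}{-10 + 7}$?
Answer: $\frac{836}{3} \approx 278.67$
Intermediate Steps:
$X = \frac{44}{3}$ ($X = - \frac{44}{-3} = \left(-44\right) \left(- \frac{1}{3}\right) = \frac{44}{3} \approx 14.667$)
$X + 66 S{\left(\left(-1\right) \left(-4\right) \right)} = \frac{44}{3} + 66 \left(\left(-1\right) \left(-4\right)\right) = \frac{44}{3} + 66 \cdot 4 = \frac{44}{3} + 264 = \frac{836}{3}$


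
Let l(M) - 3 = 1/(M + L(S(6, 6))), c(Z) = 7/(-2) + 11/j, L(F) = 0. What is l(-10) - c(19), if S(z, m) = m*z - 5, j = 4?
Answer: 73/20 ≈ 3.6500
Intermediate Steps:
S(z, m) = -5 + m*z
c(Z) = -¾ (c(Z) = 7/(-2) + 11/4 = 7*(-½) + 11*(¼) = -7/2 + 11/4 = -¾)
l(M) = 3 + 1/M (l(M) = 3 + 1/(M + 0) = 3 + 1/M)
l(-10) - c(19) = (3 + 1/(-10)) - 1*(-¾) = (3 - ⅒) + ¾ = 29/10 + ¾ = 73/20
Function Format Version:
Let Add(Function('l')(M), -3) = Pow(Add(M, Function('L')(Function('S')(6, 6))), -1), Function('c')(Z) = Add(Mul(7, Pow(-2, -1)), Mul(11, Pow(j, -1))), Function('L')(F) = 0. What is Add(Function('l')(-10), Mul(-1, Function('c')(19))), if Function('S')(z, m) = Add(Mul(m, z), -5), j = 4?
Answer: Rational(73, 20) ≈ 3.6500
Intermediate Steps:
Function('S')(z, m) = Add(-5, Mul(m, z))
Function('c')(Z) = Rational(-3, 4) (Function('c')(Z) = Add(Mul(7, Pow(-2, -1)), Mul(11, Pow(4, -1))) = Add(Mul(7, Rational(-1, 2)), Mul(11, Rational(1, 4))) = Add(Rational(-7, 2), Rational(11, 4)) = Rational(-3, 4))
Function('l')(M) = Add(3, Pow(M, -1)) (Function('l')(M) = Add(3, Pow(Add(M, 0), -1)) = Add(3, Pow(M, -1)))
Add(Function('l')(-10), Mul(-1, Function('c')(19))) = Add(Add(3, Pow(-10, -1)), Mul(-1, Rational(-3, 4))) = Add(Add(3, Rational(-1, 10)), Rational(3, 4)) = Add(Rational(29, 10), Rational(3, 4)) = Rational(73, 20)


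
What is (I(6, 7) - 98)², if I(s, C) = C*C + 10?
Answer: 1521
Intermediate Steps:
I(s, C) = 10 + C² (I(s, C) = C² + 10 = 10 + C²)
(I(6, 7) - 98)² = ((10 + 7²) - 98)² = ((10 + 49) - 98)² = (59 - 98)² = (-39)² = 1521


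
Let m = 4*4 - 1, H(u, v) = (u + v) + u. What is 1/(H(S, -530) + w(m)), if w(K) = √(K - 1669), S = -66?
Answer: -331/219949 - I*√1654/439898 ≈ -0.0015049 - 9.2452e-5*I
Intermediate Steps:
H(u, v) = v + 2*u
m = 15 (m = 16 - 1 = 15)
w(K) = √(-1669 + K)
1/(H(S, -530) + w(m)) = 1/((-530 + 2*(-66)) + √(-1669 + 15)) = 1/((-530 - 132) + √(-1654)) = 1/(-662 + I*√1654)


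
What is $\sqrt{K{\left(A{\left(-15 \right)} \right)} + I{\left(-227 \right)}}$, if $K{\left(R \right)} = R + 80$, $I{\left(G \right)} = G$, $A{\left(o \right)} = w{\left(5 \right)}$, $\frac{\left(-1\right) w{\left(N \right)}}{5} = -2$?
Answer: $i \sqrt{137} \approx 11.705 i$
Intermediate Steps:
$w{\left(N \right)} = 10$ ($w{\left(N \right)} = \left(-5\right) \left(-2\right) = 10$)
$A{\left(o \right)} = 10$
$K{\left(R \right)} = 80 + R$
$\sqrt{K{\left(A{\left(-15 \right)} \right)} + I{\left(-227 \right)}} = \sqrt{\left(80 + 10\right) - 227} = \sqrt{90 - 227} = \sqrt{-137} = i \sqrt{137}$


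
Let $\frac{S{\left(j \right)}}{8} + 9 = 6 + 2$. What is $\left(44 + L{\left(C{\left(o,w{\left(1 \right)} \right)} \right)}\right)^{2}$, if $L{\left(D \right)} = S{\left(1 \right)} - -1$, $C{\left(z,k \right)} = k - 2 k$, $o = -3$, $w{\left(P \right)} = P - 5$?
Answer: $1369$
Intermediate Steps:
$w{\left(P \right)} = -5 + P$ ($w{\left(P \right)} = P - 5 = -5 + P$)
$S{\left(j \right)} = -8$ ($S{\left(j \right)} = -72 + 8 \left(6 + 2\right) = -72 + 8 \cdot 8 = -72 + 64 = -8$)
$C{\left(z,k \right)} = - k$
$L{\left(D \right)} = -7$ ($L{\left(D \right)} = -8 - -1 = -8 + 1 = -7$)
$\left(44 + L{\left(C{\left(o,w{\left(1 \right)} \right)} \right)}\right)^{2} = \left(44 - 7\right)^{2} = 37^{2} = 1369$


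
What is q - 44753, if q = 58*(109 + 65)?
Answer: -34661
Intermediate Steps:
q = 10092 (q = 58*174 = 10092)
q - 44753 = 10092 - 44753 = -34661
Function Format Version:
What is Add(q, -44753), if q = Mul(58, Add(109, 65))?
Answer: -34661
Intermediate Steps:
q = 10092 (q = Mul(58, 174) = 10092)
Add(q, -44753) = Add(10092, -44753) = -34661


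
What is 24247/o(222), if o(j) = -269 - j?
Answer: -24247/491 ≈ -49.383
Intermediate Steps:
24247/o(222) = 24247/(-269 - 1*222) = 24247/(-269 - 222) = 24247/(-491) = 24247*(-1/491) = -24247/491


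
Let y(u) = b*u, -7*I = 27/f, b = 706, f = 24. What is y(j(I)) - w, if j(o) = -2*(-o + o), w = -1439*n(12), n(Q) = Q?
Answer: 17268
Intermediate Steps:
w = -17268 (w = -1439*12 = -17268)
I = -9/56 (I = -27/(7*24) = -⅐*9/8 = -9/56 ≈ -0.16071)
j(o) = 0 (j(o) = -2*0 = 0)
y(u) = 706*u
y(j(I)) - w = 706*0 - 1*(-17268) = 0 + 17268 = 17268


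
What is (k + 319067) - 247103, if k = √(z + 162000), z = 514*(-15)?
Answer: 71964 + √154290 ≈ 72357.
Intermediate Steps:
z = -7710
k = √154290 (k = √(-7710 + 162000) = √154290 ≈ 392.80)
(k + 319067) - 247103 = (√154290 + 319067) - 247103 = (319067 + √154290) - 247103 = 71964 + √154290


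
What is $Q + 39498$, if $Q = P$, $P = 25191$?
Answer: $64689$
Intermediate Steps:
$Q = 25191$
$Q + 39498 = 25191 + 39498 = 64689$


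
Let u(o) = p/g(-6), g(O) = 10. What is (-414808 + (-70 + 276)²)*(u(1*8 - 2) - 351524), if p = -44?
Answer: 654496666824/5 ≈ 1.3090e+11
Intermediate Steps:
u(o) = -22/5 (u(o) = -44/10 = -44*⅒ = -22/5)
(-414808 + (-70 + 276)²)*(u(1*8 - 2) - 351524) = (-414808 + (-70 + 276)²)*(-22/5 - 351524) = (-414808 + 206²)*(-1757642/5) = (-414808 + 42436)*(-1757642/5) = -372372*(-1757642/5) = 654496666824/5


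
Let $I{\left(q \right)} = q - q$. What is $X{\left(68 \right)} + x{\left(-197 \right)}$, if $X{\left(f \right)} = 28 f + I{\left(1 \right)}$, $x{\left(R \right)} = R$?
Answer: $1707$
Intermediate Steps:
$I{\left(q \right)} = 0$
$X{\left(f \right)} = 28 f$ ($X{\left(f \right)} = 28 f + 0 = 28 f$)
$X{\left(68 \right)} + x{\left(-197 \right)} = 28 \cdot 68 - 197 = 1904 - 197 = 1707$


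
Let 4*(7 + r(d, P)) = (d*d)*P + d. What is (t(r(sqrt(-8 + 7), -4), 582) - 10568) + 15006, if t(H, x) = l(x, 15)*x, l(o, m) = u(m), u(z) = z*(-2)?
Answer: -13022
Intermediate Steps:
u(z) = -2*z
l(o, m) = -2*m
r(d, P) = -7 + d/4 + P*d**2/4 (r(d, P) = -7 + ((d*d)*P + d)/4 = -7 + (d**2*P + d)/4 = -7 + (P*d**2 + d)/4 = -7 + (d + P*d**2)/4 = -7 + (d/4 + P*d**2/4) = -7 + d/4 + P*d**2/4)
t(H, x) = -30*x (t(H, x) = (-2*15)*x = -30*x)
(t(r(sqrt(-8 + 7), -4), 582) - 10568) + 15006 = (-30*582 - 10568) + 15006 = (-17460 - 10568) + 15006 = -28028 + 15006 = -13022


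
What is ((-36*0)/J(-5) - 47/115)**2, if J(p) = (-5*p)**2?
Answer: 2209/13225 ≈ 0.16703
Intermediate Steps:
J(p) = 25*p**2
((-36*0)/J(-5) - 47/115)**2 = ((-36*0)/((25*(-5)**2)) - 47/115)**2 = (0/((25*25)) - 47*1/115)**2 = (0/625 - 47/115)**2 = (0*(1/625) - 47/115)**2 = (0 - 47/115)**2 = (-47/115)**2 = 2209/13225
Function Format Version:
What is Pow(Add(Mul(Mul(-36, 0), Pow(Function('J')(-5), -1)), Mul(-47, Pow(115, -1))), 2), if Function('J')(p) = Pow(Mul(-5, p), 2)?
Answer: Rational(2209, 13225) ≈ 0.16703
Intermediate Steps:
Function('J')(p) = Mul(25, Pow(p, 2))
Pow(Add(Mul(Mul(-36, 0), Pow(Function('J')(-5), -1)), Mul(-47, Pow(115, -1))), 2) = Pow(Add(Mul(Mul(-36, 0), Pow(Mul(25, Pow(-5, 2)), -1)), Mul(-47, Pow(115, -1))), 2) = Pow(Add(Mul(0, Pow(Mul(25, 25), -1)), Mul(-47, Rational(1, 115))), 2) = Pow(Add(Mul(0, Pow(625, -1)), Rational(-47, 115)), 2) = Pow(Add(Mul(0, Rational(1, 625)), Rational(-47, 115)), 2) = Pow(Add(0, Rational(-47, 115)), 2) = Pow(Rational(-47, 115), 2) = Rational(2209, 13225)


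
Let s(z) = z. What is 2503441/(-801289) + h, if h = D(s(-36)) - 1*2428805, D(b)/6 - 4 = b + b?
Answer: -1946504158998/801289 ≈ -2.4292e+6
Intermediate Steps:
D(b) = 24 + 12*b (D(b) = 24 + 6*(b + b) = 24 + 6*(2*b) = 24 + 12*b)
h = -2429213 (h = (24 + 12*(-36)) - 1*2428805 = (24 - 432) - 2428805 = -408 - 2428805 = -2429213)
2503441/(-801289) + h = 2503441/(-801289) - 2429213 = 2503441*(-1/801289) - 2429213 = -2503441/801289 - 2429213 = -1946504158998/801289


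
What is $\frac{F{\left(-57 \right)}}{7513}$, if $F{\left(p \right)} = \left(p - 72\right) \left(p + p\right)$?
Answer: $\frac{14706}{7513} \approx 1.9574$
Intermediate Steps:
$F{\left(p \right)} = 2 p \left(-72 + p\right)$ ($F{\left(p \right)} = \left(-72 + p\right) 2 p = 2 p \left(-72 + p\right)$)
$\frac{F{\left(-57 \right)}}{7513} = \frac{2 \left(-57\right) \left(-72 - 57\right)}{7513} = 2 \left(-57\right) \left(-129\right) \frac{1}{7513} = 14706 \cdot \frac{1}{7513} = \frac{14706}{7513}$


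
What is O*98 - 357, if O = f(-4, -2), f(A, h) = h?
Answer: -553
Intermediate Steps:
O = -2
O*98 - 357 = -2*98 - 357 = -196 - 357 = -553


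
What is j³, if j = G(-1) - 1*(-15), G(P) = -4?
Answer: 1331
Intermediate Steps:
j = 11 (j = -4 - 1*(-15) = -4 + 15 = 11)
j³ = 11³ = 1331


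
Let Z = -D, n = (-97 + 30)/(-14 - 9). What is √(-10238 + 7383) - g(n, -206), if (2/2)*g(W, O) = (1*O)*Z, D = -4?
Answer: 824 + I*√2855 ≈ 824.0 + 53.432*I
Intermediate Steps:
n = 67/23 (n = -67/(-23) = -67*(-1/23) = 67/23 ≈ 2.9130)
Z = 4 (Z = -1*(-4) = 4)
g(W, O) = 4*O (g(W, O) = (1*O)*4 = O*4 = 4*O)
√(-10238 + 7383) - g(n, -206) = √(-10238 + 7383) - 4*(-206) = √(-2855) - 1*(-824) = I*√2855 + 824 = 824 + I*√2855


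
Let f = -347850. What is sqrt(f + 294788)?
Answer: I*sqrt(53062) ≈ 230.35*I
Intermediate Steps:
sqrt(f + 294788) = sqrt(-347850 + 294788) = sqrt(-53062) = I*sqrt(53062)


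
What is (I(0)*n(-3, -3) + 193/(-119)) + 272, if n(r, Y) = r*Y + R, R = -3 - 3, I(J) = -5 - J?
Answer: 30390/119 ≈ 255.38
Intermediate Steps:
R = -6
n(r, Y) = -6 + Y*r (n(r, Y) = r*Y - 6 = Y*r - 6 = -6 + Y*r)
(I(0)*n(-3, -3) + 193/(-119)) + 272 = ((-5 - 1*0)*(-6 - 3*(-3)) + 193/(-119)) + 272 = ((-5 + 0)*(-6 + 9) + 193*(-1/119)) + 272 = (-5*3 - 193/119) + 272 = (-15 - 193/119) + 272 = -1978/119 + 272 = 30390/119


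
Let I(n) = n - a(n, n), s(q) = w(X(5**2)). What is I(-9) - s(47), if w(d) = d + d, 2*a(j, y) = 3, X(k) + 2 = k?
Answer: -113/2 ≈ -56.500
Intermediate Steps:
X(k) = -2 + k
a(j, y) = 3/2 (a(j, y) = (1/2)*3 = 3/2)
w(d) = 2*d
s(q) = 46 (s(q) = 2*(-2 + 5**2) = 2*(-2 + 25) = 2*23 = 46)
I(n) = -3/2 + n (I(n) = n - 1*3/2 = n - 3/2 = -3/2 + n)
I(-9) - s(47) = (-3/2 - 9) - 1*46 = -21/2 - 46 = -113/2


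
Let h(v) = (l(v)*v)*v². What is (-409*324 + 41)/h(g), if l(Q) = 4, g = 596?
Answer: -132475/846834944 ≈ -0.00015644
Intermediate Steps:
h(v) = 4*v³ (h(v) = (4*v)*v² = 4*v³)
(-409*324 + 41)/h(g) = (-409*324 + 41)/((4*596³)) = (-132516 + 41)/((4*211708736)) = -132475/846834944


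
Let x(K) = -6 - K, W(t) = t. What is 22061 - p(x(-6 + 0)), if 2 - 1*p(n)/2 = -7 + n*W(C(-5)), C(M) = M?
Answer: 22043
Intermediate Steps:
p(n) = 18 + 10*n (p(n) = 4 - 2*(-7 + n*(-5)) = 4 - 2*(-7 - 5*n) = 4 + (14 + 10*n) = 18 + 10*n)
22061 - p(x(-6 + 0)) = 22061 - (18 + 10*(-6 - (-6 + 0))) = 22061 - (18 + 10*(-6 - 1*(-6))) = 22061 - (18 + 10*(-6 + 6)) = 22061 - (18 + 10*0) = 22061 - (18 + 0) = 22061 - 1*18 = 22061 - 18 = 22043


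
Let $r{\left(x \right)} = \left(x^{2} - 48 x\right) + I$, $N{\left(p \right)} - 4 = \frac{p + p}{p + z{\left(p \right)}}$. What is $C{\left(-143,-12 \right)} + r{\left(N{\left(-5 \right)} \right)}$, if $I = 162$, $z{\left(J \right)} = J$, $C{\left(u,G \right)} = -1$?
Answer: $-54$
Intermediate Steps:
$N{\left(p \right)} = 5$ ($N{\left(p \right)} = 4 + \frac{p + p}{p + p} = 4 + \frac{2 p}{2 p} = 4 + 2 p \frac{1}{2 p} = 4 + 1 = 5$)
$r{\left(x \right)} = 162 + x^{2} - 48 x$ ($r{\left(x \right)} = \left(x^{2} - 48 x\right) + 162 = 162 + x^{2} - 48 x$)
$C{\left(-143,-12 \right)} + r{\left(N{\left(-5 \right)} \right)} = -1 + \left(162 + 5^{2} - 240\right) = -1 + \left(162 + 25 - 240\right) = -1 - 53 = -54$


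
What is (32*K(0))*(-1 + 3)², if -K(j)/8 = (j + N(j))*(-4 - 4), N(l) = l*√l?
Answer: 0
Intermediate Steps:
N(l) = l^(3/2)
K(j) = 64*j + 64*j^(3/2) (K(j) = -8*(j + j^(3/2))*(-4 - 4) = -8*(j + j^(3/2))*(-8) = -8*(-8*j - 8*j^(3/2)) = 64*j + 64*j^(3/2))
(32*K(0))*(-1 + 3)² = (32*(64*0 + 64*0^(3/2)))*(-1 + 3)² = (32*(0 + 64*0))*2² = (32*(0 + 0))*4 = (32*0)*4 = 0*4 = 0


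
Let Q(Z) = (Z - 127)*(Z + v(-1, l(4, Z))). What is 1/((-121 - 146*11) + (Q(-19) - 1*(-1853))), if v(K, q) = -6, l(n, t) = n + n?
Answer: 1/3776 ≈ 0.00026483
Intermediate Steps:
l(n, t) = 2*n
Q(Z) = (-127 + Z)*(-6 + Z) (Q(Z) = (Z - 127)*(Z - 6) = (-127 + Z)*(-6 + Z))
1/((-121 - 146*11) + (Q(-19) - 1*(-1853))) = 1/((-121 - 146*11) + ((762 + (-19)**2 - 133*(-19)) - 1*(-1853))) = 1/((-121 - 1606) + ((762 + 361 + 2527) + 1853)) = 1/(-1727 + (3650 + 1853)) = 1/(-1727 + 5503) = 1/3776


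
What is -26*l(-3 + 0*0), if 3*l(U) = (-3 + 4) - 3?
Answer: 52/3 ≈ 17.333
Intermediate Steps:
l(U) = -2/3 (l(U) = ((-3 + 4) - 3)/3 = (1 - 3)/3 = (1/3)*(-2) = -2/3)
-26*l(-3 + 0*0) = -26*(-2/3) = 52/3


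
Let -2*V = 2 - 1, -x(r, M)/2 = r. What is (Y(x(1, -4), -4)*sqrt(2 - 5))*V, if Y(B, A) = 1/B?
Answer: I*sqrt(3)/4 ≈ 0.43301*I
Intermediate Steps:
x(r, M) = -2*r
V = -1/2 (V = -(2 - 1)/2 = -1/2*1 = -1/2 ≈ -0.50000)
(Y(x(1, -4), -4)*sqrt(2 - 5))*V = (sqrt(2 - 5)/((-2*1)))*(-1/2) = (sqrt(-3)/(-2))*(-1/2) = -I*sqrt(3)/2*(-1/2) = I*sqrt(3)/4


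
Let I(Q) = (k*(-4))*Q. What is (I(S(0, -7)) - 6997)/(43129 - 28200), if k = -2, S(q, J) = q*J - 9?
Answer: -7069/14929 ≈ -0.47351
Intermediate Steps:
S(q, J) = -9 + J*q (S(q, J) = J*q - 9 = -9 + J*q)
I(Q) = 8*Q (I(Q) = (-2*(-4))*Q = 8*Q)
(I(S(0, -7)) - 6997)/(43129 - 28200) = (8*(-9 - 7*0) - 6997)/(43129 - 28200) = (8*(-9 + 0) - 6997)/14929 = (8*(-9) - 6997)*(1/14929) = (-72 - 6997)*(1/14929) = -7069*1/14929 = -7069/14929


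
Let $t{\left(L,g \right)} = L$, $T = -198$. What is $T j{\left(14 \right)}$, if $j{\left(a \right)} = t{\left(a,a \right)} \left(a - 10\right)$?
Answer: $-11088$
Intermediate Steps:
$j{\left(a \right)} = a \left(-10 + a\right)$ ($j{\left(a \right)} = a \left(a - 10\right) = a \left(-10 + a\right)$)
$T j{\left(14 \right)} = - 198 \cdot 14 \left(-10 + 14\right) = - 198 \cdot 14 \cdot 4 = \left(-198\right) 56 = -11088$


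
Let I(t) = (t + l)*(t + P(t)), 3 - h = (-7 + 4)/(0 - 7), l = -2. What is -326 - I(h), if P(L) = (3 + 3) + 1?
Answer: -16242/49 ≈ -331.47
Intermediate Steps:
P(L) = 7 (P(L) = 6 + 1 = 7)
h = 18/7 (h = 3 - (-7 + 4)/(0 - 7) = 3 - (-3)/(-7) = 3 - (-3)*(-1)/7 = 3 - 1*3/7 = 3 - 3/7 = 18/7 ≈ 2.5714)
I(t) = (-2 + t)*(7 + t) (I(t) = (t - 2)*(t + 7) = (-2 + t)*(7 + t))
-326 - I(h) = -326 - (-14 + (18/7)**2 + 5*(18/7)) = -326 - (-14 + 324/49 + 90/7) = -326 - 1*268/49 = -326 - 268/49 = -16242/49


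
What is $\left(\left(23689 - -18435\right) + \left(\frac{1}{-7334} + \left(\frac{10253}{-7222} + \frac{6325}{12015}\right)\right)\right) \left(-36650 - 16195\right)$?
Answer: $- \frac{23609957745523229990}{10606471137} \approx -2.226 \cdot 10^{9}$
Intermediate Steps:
$\left(\left(23689 - -18435\right) + \left(\frac{1}{-7334} + \left(\frac{10253}{-7222} + \frac{6325}{12015}\right)\right)\right) \left(-36650 - 16195\right) = \left(\left(23689 + 18435\right) + \left(- \frac{1}{7334} + \left(10253 \left(- \frac{1}{7222}\right) + 6325 \cdot \frac{1}{12015}\right)\right)\right) \left(-52845\right) = \left(42124 + \left(- \frac{1}{7334} + \left(- \frac{10253}{7222} + \frac{1265}{2403}\right)\right)\right) \left(-52845\right) = \left(42124 - \frac{28427492138}{31819413411}\right) \left(-52845\right) = \frac{1340332543032826}{31819413411} \left(-52845\right) = - \frac{23609957745523229990}{10606471137}$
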